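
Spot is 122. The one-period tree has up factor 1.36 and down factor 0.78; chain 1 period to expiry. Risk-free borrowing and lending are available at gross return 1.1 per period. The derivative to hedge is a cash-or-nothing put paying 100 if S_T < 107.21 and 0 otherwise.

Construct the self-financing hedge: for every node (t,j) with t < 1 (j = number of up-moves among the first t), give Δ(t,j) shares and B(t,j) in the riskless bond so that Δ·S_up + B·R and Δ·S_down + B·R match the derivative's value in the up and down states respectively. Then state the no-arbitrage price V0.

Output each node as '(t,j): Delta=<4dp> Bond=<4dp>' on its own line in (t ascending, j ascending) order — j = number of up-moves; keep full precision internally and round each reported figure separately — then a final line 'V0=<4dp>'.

(0,0): Delta=-1.4132 Bond=213.1661
V0=40.7524

Since d<R<u, set p* = (R−d)/(u−d) = 0.5517; price each node as the discounted p*-expectation of its children.
Terminal values V(1,·): V(1,0)=100.0000, V(1,1)=0.0000
(0,0): S=122.0000. Δ = (V_up−V_dn)/(S_up−S_dn) = (0.0000−100.0000)/(165.9200−95.1600) = -1.4132. V = [p*·0.0000 + (1−p*)·100.0000]/1.1 = 40.7524. B = V − Δ·S = 213.1661.
Each (Δ,B) replicates both successor values, so the strategy is self-financing and V0 is arbitrage-free.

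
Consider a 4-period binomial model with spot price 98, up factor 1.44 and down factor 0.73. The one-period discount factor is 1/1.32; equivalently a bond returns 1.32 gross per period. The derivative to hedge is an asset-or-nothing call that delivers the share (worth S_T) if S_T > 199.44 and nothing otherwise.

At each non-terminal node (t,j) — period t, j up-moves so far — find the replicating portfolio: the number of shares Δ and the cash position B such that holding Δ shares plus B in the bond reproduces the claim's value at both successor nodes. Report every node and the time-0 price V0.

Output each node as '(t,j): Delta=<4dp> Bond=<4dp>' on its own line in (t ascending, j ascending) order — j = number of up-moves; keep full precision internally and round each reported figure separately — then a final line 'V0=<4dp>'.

(0,0): Delta=1.2124 Bond=-25.3301
(1,0): Delta=1.6667 Bond=-65.9427
(1,1): Delta=1.1655 Bond=-26.8241
(2,0): Delta=0.0000 Bond=0.0000
(2,1): Delta=1.8386 Bond=-104.7482
(2,2): Delta=1.0961 Bond=-21.3047
(3,0): Delta=0.0000 Bond=0.0000
(3,1): Delta=0.0000 Bond=0.0000
(3,2): Delta=2.0282 Bond=-166.3899
(3,3): Delta=1.0000 Bond=0.0000
V0=93.4806

The replicating-portfolio and risk-neutral prices coincide; use p* = (1.32−0.73)/(1.44−0.73) = 0.8310 for the latter.
Payoff layer (t=4): V(4,0)=0.0000, V(4,1)=0.0000, V(4,2)=0.0000, V(4,3)=213.6173, V(4,4)=421.3821
Node (3,0) S=38.1237: V=(p*·0.0000+(1−p*)·0.0000)/1.32=0.0000; Δ=(0.0000−0.0000)/(54.8981−27.8303)=0.0000; B=V−Δ·S=0.0000
Node (3,1) S=75.2028: V=(p*·0.0000+(1−p*)·0.0000)/1.32=0.0000; Δ=(0.0000−0.0000)/(108.2921−54.8981)=0.0000; B=V−Δ·S=0.0000
Node (3,2) S=148.3453: V=(p*·213.6173+(1−p*)·0.0000)/1.32=134.4795; Δ=(213.6173−0.0000)/(213.6173−108.2921)=2.0282; B=V−Δ·S=-166.3899
Node (3,3) S=292.6264: V=(p*·421.3821+(1−p*)·213.6173)/1.32=292.6264; Δ=(421.3821−213.6173)/(421.3821−213.6173)=1.0000; B=V−Δ·S=0.0000
Node (2,0) S=52.2242: V=(p*·0.0000+(1−p*)·0.0000)/1.32=0.0000; Δ=(0.0000−0.0000)/(75.2028−38.1237)=0.0000; B=V−Δ·S=0.0000
Node (2,1) S=103.0176: V=(p*·134.4795+(1−p*)·0.0000)/1.32=84.6595; Δ=(134.4795−0.0000)/(148.3453−75.2028)=1.8386; B=V−Δ·S=-104.7482
Node (2,2) S=203.2128: V=(p*·292.6264+(1−p*)·134.4795)/1.32=201.4374; Δ=(292.6264−134.4795)/(292.6264−148.3453)=1.0961; B=V−Δ·S=-21.3047
Node (1,0) S=71.5400: V=(p*·84.6595+(1−p*)·0.0000)/1.32=53.2961; Δ=(84.6595−0.0000)/(103.0176−52.2242)=1.6667; B=V−Δ·S=-65.9427
Node (1,1) S=141.1200: V=(p*·201.4374+(1−p*)·84.6595)/1.32=137.6517; Δ=(201.4374−84.6595)/(203.2128−103.0176)=1.1655; B=V−Δ·S=-26.8241
Node (0,0) S=98.0000: V=(p*·137.6517+(1−p*)·53.2961)/1.32=93.4806; Δ=(137.6517−53.2961)/(141.1200−71.5400)=1.2124; B=V−Δ·S=-25.3301
Check: Δ(0,0)·S0 + B(0,0) = 93.4806 = V0.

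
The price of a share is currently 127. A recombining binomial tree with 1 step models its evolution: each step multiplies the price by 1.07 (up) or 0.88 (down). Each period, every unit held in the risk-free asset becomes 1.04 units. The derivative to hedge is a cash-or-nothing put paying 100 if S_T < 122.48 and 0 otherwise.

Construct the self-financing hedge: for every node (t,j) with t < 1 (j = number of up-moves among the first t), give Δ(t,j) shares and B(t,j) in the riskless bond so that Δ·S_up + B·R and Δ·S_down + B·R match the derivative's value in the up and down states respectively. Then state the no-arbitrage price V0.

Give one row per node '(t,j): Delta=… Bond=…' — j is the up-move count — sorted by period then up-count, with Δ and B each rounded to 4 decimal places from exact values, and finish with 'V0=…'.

Risk-neutral probability p* = (R−d)/(u−d) = (1.04−0.88)/(1.07−0.88) = 0.8421.
Terminal values V(1,·): V(1,0)=100.0000, V(1,1)=0.0000
  t=0,j=0: stock 127.0000 → up 135.8900 (V=0.0000), down 111.7600 (V=100.0000). Price 15.1822; hedge Δ=-4.1442, bond B=541.4980.
Check: Δ(0,0)·S0 + B(0,0) = 15.1822 = V0.

(0,0): Delta=-4.1442 Bond=541.4980
V0=15.1822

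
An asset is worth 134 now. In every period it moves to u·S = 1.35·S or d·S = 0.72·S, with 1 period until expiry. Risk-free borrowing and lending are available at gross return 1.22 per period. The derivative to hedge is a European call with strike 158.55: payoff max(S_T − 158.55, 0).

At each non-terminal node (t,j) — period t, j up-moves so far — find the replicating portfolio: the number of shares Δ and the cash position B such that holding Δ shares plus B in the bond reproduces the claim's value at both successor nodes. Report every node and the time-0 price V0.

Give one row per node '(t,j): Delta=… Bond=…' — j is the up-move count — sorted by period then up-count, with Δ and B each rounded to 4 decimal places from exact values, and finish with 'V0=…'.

(0,0): Delta=0.2647 Bond=-20.9368
V0=14.5394

Risk-neutral probability p* = (R−d)/(u−d) = (1.22−0.72)/(1.35−0.72) = 0.7937.
At expiry t=1: V(1,0)=0.0000, V(1,1)=22.3500
Node (0,0) S=134.0000: V=(p*·22.3500+(1−p*)·0.0000)/1.22=14.5394; Δ=(22.3500−0.0000)/(180.9000−96.4800)=0.2647; B=V−Δ·S=-20.9368
Check: Δ(0,0)·S0 + B(0,0) = 14.5394 = V0.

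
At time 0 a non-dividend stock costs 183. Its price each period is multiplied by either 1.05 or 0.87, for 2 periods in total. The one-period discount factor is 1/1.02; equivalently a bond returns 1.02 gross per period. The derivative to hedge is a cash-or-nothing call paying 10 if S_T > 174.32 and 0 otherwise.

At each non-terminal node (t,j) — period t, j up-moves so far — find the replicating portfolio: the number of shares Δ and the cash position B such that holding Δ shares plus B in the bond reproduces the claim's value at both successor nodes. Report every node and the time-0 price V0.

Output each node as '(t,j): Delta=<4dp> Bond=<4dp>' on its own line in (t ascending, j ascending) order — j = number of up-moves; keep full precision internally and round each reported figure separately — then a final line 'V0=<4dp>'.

(0,0): Delta=0.2480 Bond=-38.7137
(1,0): Delta=0.0000 Bond=0.0000
(1,1): Delta=0.2891 Bond=-47.3856
V0=6.6748

No-arbitrage ⇒ martingale measure with p* = (R−d)/(u−d) = 0.8333.
At expiry t=2: V(2,0)=0.0000, V(2,1)=0.0000, V(2,2)=10.0000
Node (1,0) S=159.2100: V=(p*·0.0000+(1−p*)·0.0000)/1.02=0.0000; Δ=(0.0000−0.0000)/(167.1705−138.5127)=0.0000; B=V−Δ·S=0.0000
Node (1,1) S=192.1500: V=(p*·10.0000+(1−p*)·0.0000)/1.02=8.1699; Δ=(10.0000−0.0000)/(201.7575−167.1705)=0.2891; B=V−Δ·S=-47.3856
Node (0,0) S=183.0000: V=(p*·8.1699+(1−p*)·0.0000)/1.02=6.6748; Δ=(8.1699−0.0000)/(192.1500−159.2100)=0.2480; B=V−Δ·S=-38.7137
Check: Δ(0,0)·S0 + B(0,0) = 6.6748 = V0.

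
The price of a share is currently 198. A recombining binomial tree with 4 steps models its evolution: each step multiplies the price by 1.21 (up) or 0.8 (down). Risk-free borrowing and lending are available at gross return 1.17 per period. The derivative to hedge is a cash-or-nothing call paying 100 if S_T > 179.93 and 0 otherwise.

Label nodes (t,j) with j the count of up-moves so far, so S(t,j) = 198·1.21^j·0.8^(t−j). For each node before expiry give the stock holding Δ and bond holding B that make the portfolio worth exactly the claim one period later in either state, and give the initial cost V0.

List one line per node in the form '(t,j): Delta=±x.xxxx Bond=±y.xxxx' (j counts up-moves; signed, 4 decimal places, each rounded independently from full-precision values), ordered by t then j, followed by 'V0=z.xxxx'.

(0,0): Delta=0.0198 Bond=49.2571
(1,0): Delta=0.1981 Bond=29.3963
(1,1): Delta=0.0071 Bond=60.6832
(2,0): Delta=1.4846 Bond=-128.6330
(2,1): Delta=0.1061 Bond=52.0181
(2,2): Delta=0.0000 Bond=73.0514
(3,0): Delta=0.0000 Bond=0.0000
(3,1): Delta=1.5907 Bond=-166.7709
(3,2): Delta=0.0000 Bond=85.4701
(3,3): Delta=0.0000 Bond=85.4701
V0=53.1813

Under the risk-neutral measure, an up-move has probability p* = (R−d)/(u−d) = 0.9024 and values discount at R = 1.17.
Terminal payoffs: V(4,0)=0.0000, V(4,1)=0.0000, V(4,2)=100.0000, V(4,3)=100.0000, V(4,4)=100.0000
  t=3,j=0: stock 101.3760 → up 122.6650 (V=0.0000), down 81.1008 (V=0.0000). Price 0.0000; hedge Δ=0.0000, bond B=0.0000.
  t=3,j=1: stock 153.3312 → up 185.5308 (V=100.0000), down 122.6650 (V=0.0000). Price 77.1315; hedge Δ=1.5907, bond B=-166.7709.
  t=3,j=2: stock 231.9134 → up 280.6153 (V=100.0000), down 185.5308 (V=100.0000). Price 85.4701; hedge Δ=0.0000, bond B=85.4701.
  t=3,j=3: stock 350.7691 → up 424.4306 (V=100.0000), down 280.6153 (V=100.0000). Price 85.4701; hedge Δ=0.0000, bond B=85.4701.
  t=2,j=0: stock 126.7200 → up 153.3312 (V=77.1315), down 101.3760 (V=0.0000). Price 59.4927; hedge Δ=1.4846, bond B=-128.6330.
  t=2,j=1: stock 191.6640 → up 231.9134 (V=85.4701), down 153.3312 (V=77.1315). Price 72.3560; hedge Δ=0.1061, bond B=52.0181.
  t=2,j=2: stock 289.8918 → up 350.7691 (V=85.4701), down 231.9134 (V=85.4701). Price 73.0514; hedge Δ=0.0000, bond B=73.0514.
  t=1,j=0: stock 158.4000 → up 191.6640 (V=72.3560), down 126.7200 (V=59.4927). Price 60.7702; hedge Δ=0.1981, bond B=29.3963.
  t=1,j=1: stock 239.5800 → up 289.8918 (V=73.0514), down 191.6640 (V=72.3560). Price 62.3791; hedge Δ=0.0071, bond B=60.6832.
  t=0,j=0: stock 198.0000 → up 239.5800 (V=62.3791), down 158.4000 (V=60.7702). Price 53.1813; hedge Δ=0.0198, bond B=49.2571.
The time-0 hedge costs 53.1813, which is the no-arbitrage price.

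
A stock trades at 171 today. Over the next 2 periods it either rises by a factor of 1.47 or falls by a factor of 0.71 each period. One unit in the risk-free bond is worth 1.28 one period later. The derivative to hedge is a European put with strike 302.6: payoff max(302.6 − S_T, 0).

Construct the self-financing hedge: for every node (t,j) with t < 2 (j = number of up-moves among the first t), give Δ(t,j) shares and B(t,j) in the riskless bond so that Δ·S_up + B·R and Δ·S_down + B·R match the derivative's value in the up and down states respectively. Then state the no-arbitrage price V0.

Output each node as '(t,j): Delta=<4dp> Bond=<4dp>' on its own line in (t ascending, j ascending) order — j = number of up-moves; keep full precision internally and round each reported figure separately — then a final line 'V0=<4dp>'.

(0,0): Delta=-0.6983 Bond=156.0768
(1,0): Delta=-1.0000 Bond=236.4062
(1,1): Delta=-0.6497 Bond=187.5690
V0=36.6654

The replicating-portfolio and risk-neutral prices coincide; use p* = (1.28−0.71)/(1.47−0.71) = 0.7500 for the latter.
Payoff layer (t=2): V(2,0)=216.3989, V(2,1)=124.1273, V(2,2)=0.0000
(1,0): S=121.4100. Δ = (V_up−V_dn)/(S_up−S_dn) = (124.1273−216.3989)/(178.4727−86.2011) = -1.0000. V = [p*·124.1273 + (1−p*)·216.3989]/1.28 = 114.9963. B = V − Δ·S = 236.4062.
(1,1): S=251.3700. Δ = (V_up−V_dn)/(S_up−S_dn) = (0.0000−124.1273)/(369.5139−178.4727) = -0.6497. V = [p*·0.0000 + (1−p*)·124.1273]/1.28 = 24.2436. B = V − Δ·S = 187.5690.
(0,0): S=171.0000. Δ = (V_up−V_dn)/(S_up−S_dn) = (24.2436−114.9963)/(251.3700−121.4100) = -0.6983. V = [p*·24.2436 + (1−p*)·114.9963]/1.28 = 36.6654. B = V − Δ·S = 156.0768.
Check: Δ(0,0)·S0 + B(0,0) = 36.6654 = V0.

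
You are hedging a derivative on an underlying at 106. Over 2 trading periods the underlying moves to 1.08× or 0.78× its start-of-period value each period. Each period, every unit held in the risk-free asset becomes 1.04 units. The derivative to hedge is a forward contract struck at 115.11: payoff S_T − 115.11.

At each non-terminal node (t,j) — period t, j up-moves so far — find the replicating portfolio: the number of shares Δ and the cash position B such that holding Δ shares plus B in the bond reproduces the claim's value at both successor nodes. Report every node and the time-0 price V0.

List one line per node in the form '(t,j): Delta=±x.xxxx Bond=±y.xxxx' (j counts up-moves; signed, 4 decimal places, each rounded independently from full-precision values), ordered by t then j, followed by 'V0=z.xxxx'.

(0,0): Delta=1.0000 Bond=-106.4257
(1,0): Delta=1.0000 Bond=-110.6827
(1,1): Delta=1.0000 Bond=-110.6827
V0=-0.4257

Under the risk-neutral measure, an up-move has probability p* = (R−d)/(u−d) = 0.8667 and values discount at R = 1.04.
At expiry t=2: V(2,0)=-50.6196, V(2,1)=-25.8156, V(2,2)=8.5284
  t=1,j=0: stock 82.6800 → up 89.2944 (V=-25.8156), down 64.4904 (V=-50.6196). Price -28.0027; hedge Δ=1.0000, bond B=-110.6827.
  t=1,j=1: stock 114.4800 → up 123.6384 (V=8.5284), down 89.2944 (V=-25.8156). Price 3.7973; hedge Δ=1.0000, bond B=-110.6827.
  t=0,j=0: stock 106.0000 → up 114.4800 (V=3.7973), down 82.6800 (V=-28.0027). Price -0.4257; hedge Δ=1.0000, bond B=-106.4257.
The time-0 hedge costs -0.4257, which is the no-arbitrage price.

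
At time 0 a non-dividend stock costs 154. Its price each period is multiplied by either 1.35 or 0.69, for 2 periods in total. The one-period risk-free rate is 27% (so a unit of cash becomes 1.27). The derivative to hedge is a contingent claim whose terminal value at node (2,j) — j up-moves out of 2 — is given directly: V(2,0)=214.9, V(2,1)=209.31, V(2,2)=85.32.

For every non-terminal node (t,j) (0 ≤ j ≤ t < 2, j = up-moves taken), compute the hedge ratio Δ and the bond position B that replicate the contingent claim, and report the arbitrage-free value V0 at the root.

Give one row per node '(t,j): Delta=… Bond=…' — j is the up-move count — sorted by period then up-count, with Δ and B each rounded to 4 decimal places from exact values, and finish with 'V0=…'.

Risk-neutral probability p* = (R−d)/(u−d) = (1.27−0.69)/(1.35−0.69) = 0.8788.
Terminal values V(2,·): V(2,0)=214.9000, V(2,1)=209.3100, V(2,2)=85.3200
(1,0): S=106.2600. Δ = (V_up−V_dn)/(S_up−S_dn) = (209.3100−214.9000)/(143.4510−73.3194) = -0.0797. V = [p*·209.3100 + (1−p*)·214.9000]/1.27 = 165.3445. B = V − Δ·S = 173.8142.
(1,1): S=207.9000. Δ = (V_up−V_dn)/(S_up−S_dn) = (85.3200−209.3100)/(280.6650−143.4510) = -0.9036. V = [p*·85.3200 + (1−p*)·209.3100]/1.27 = 79.0150. B = V − Δ·S = 266.8787.
(0,0): S=154.0000. Δ = (V_up−V_dn)/(S_up−S_dn) = (79.0150−165.3445)/(207.9000−106.2600) = -0.8494. V = [p*·79.0150 + (1−p*)·165.3445]/1.27 = 70.4561. B = V − Δ·S = 201.2584.
Check: Δ(0,0)·S0 + B(0,0) = 70.4561 = V0.

(0,0): Delta=-0.8494 Bond=201.2584
(1,0): Delta=-0.0797 Bond=173.8142
(1,1): Delta=-0.9036 Bond=266.8787
V0=70.4561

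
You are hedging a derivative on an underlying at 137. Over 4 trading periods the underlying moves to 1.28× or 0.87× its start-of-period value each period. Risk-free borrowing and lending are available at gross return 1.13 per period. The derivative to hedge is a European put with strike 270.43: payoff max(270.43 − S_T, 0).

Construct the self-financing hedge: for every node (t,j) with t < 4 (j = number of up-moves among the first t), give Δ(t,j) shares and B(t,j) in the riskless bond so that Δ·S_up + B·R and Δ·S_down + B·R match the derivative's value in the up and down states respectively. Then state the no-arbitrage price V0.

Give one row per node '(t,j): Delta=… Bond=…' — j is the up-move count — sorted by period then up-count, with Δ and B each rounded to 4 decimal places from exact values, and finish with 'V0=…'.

The replicating-portfolio and risk-neutral prices coincide; use p* = (1.13−0.87)/(1.28−0.87) = 0.6341 for the latter.
Terminal payoffs: V(4,0)=191.9430, V(4,1)=154.9549, V(4,2)=100.5356, V(4,3)=20.4705, V(4,4)=0.0000
Node (3,0) S=90.2149: V=(p*·154.9549+(1−p*)·191.9430)/1.13=149.1037; Δ=(154.9549−191.9430)/(115.4751−78.4870)=-1.0000; B=V−Δ·S=239.3186
Node (3,1) S=132.7300: V=(p*·100.5356+(1−p*)·154.9549)/1.13=106.5886; Δ=(100.5356−154.9549)/(169.8944−115.4751)=-1.0000; B=V−Δ·S=239.3186
Node (3,2) S=195.2809: V=(p*·20.4705+(1−p*)·100.5356)/1.13=44.0377; Δ=(20.4705−100.5356)/(249.9595−169.8944)=-1.0000; B=V−Δ·S=239.3186
Node (3,3) S=287.3098: V=(p*·0.0000+(1−p*)·20.4705)/1.13=6.6276; Δ=(0.0000−20.4705)/(367.7566−249.9595)=-0.1738; B=V−Δ·S=56.5555
Node (2,0) S=103.6953: V=(p*·106.5886+(1−p*)·149.1037)/1.13=108.0911; Δ=(106.5886−149.1037)/(132.7300−90.2149)=-1.0000; B=V−Δ·S=211.7864
Node (2,1) S=152.5632: V=(p*·44.0377+(1−p*)·106.5886)/1.13=59.2232; Δ=(44.0377−106.5886)/(195.2809−132.7300)=-1.0000; B=V−Δ·S=211.7864
Node (2,2) S=224.4608: V=(p*·6.6276+(1−p*)·44.0377)/1.13=17.9772; Δ=(6.6276−44.0377)/(287.3098−195.2809)=-0.4065; B=V−Δ·S=109.2213
Node (1,0) S=119.1900: V=(p*·59.2232+(1−p*)·108.0911)/1.13=68.2316; Δ=(59.2232−108.0911)/(152.5632−103.6953)=-1.0000; B=V−Δ·S=187.4216
Node (1,1) S=175.3600: V=(p*·17.9772+(1−p*)·59.2232)/1.13=29.2630; Δ=(17.9772−59.2232)/(224.4608−152.5632)=-0.5737; B=V−Δ·S=129.8629
Node (0,0) S=137.0000: V=(p*·29.2630+(1−p*)·68.2316)/1.13=38.5131; Δ=(29.2630−68.2316)/(175.3600−119.1900)=-0.6938; B=V−Δ·S=133.5584
Each (Δ,B) replicates both successor values, so the strategy is self-financing and V0 is arbitrage-free.

(0,0): Delta=-0.6938 Bond=133.5584
(1,0): Delta=-1.0000 Bond=187.4216
(1,1): Delta=-0.5737 Bond=129.8629
(2,0): Delta=-1.0000 Bond=211.7864
(2,1): Delta=-1.0000 Bond=211.7864
(2,2): Delta=-0.4065 Bond=109.2213
(3,0): Delta=-1.0000 Bond=239.3186
(3,1): Delta=-1.0000 Bond=239.3186
(3,2): Delta=-1.0000 Bond=239.3186
(3,3): Delta=-0.1738 Bond=56.5555
V0=38.5131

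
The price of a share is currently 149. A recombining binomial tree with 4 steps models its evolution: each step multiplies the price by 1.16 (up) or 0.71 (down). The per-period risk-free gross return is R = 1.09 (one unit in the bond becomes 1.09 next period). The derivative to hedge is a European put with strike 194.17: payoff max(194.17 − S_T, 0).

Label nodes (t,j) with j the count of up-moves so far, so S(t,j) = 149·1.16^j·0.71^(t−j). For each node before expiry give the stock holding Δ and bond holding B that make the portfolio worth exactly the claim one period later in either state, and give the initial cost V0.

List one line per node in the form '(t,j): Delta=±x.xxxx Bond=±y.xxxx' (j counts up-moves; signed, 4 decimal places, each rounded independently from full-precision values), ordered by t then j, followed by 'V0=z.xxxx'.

(0,0): Delta=-0.4756 Bond=86.6614
(1,0): Delta=-1.0000 Bond=149.9349
(1,1): Delta=-0.4165 Bond=84.2420
(2,0): Delta=-1.0000 Bond=163.4290
(2,1): Delta=-1.0000 Bond=163.4290
(2,2): Delta=-0.3507 Bond=78.6334
(3,0): Delta=-1.0000 Bond=178.1376
(3,1): Delta=-1.0000 Bond=178.1376
(3,2): Delta=-1.0000 Bond=178.1376
(3,3): Delta=-0.2775 Bond=68.6843
V0=15.7937

Since d<R<u, set p* = (R−d)/(u−d) = 0.8444; price each node as the discounted p*-expectation of its children.
At expiry t=4: V(4,0)=156.3066, V(4,1)=132.3087, V(4,2)=93.1008, V(4,3)=29.0428, V(4,4)=0.0000
Node (3,0) S=53.3287: V=(p*·132.3087+(1−p*)·156.3066)/1.09=124.8089; Δ=(132.3087−156.3066)/(61.8613−37.8634)=-1.0000; B=V−Δ·S=178.1376
Node (3,1) S=87.1286: V=(p*·93.1008+(1−p*)·132.3087)/1.09=91.0090; Δ=(93.1008−132.3087)/(101.0692−61.8613)=-1.0000; B=V−Δ·S=178.1376
Node (3,2) S=142.3510: V=(p*·29.0428+(1−p*)·93.1008)/1.09=35.7866; Δ=(29.0428−93.1008)/(165.1272−101.0692)=-1.0000; B=V−Δ·S=178.1376
Node (3,3) S=232.5735: V=(p*·0.0000+(1−p*)·29.0428)/1.09=4.1447; Δ=(0.0000−29.0428)/(269.7853−165.1272)=-0.2775; B=V−Δ·S=68.6843
Node (2,0) S=75.1109: V=(p*·91.0090+(1−p*)·124.8089)/1.09=88.3181; Δ=(91.0090−124.8089)/(87.1286−53.3287)=-1.0000; B=V−Δ·S=163.4290
Node (2,1) S=122.7164: V=(p*·35.7866+(1−p*)·91.0090)/1.09=40.7126; Δ=(35.7866−91.0090)/(142.3510−87.1286)=-1.0000; B=V−Δ·S=163.4290
Node (2,2) S=200.4944: V=(p*·4.1447+(1−p*)·35.7866)/1.09=8.3182; Δ=(4.1447−35.7866)/(232.5735−142.3510)=-0.3507; B=V−Δ·S=78.6334
Node (1,0) S=105.7900: V=(p*·40.7126+(1−p*)·88.3181)/1.09=44.1449; Δ=(40.7126−88.3181)/(122.7164−75.1109)=-1.0000; B=V−Δ·S=149.9349
Node (1,1) S=172.8400: V=(p*·8.3182+(1−p*)·40.7126)/1.09=12.2544; Δ=(8.3182−40.7126)/(200.4944−122.7164)=-0.4165; B=V−Δ·S=84.2420
Node (0,0) S=149.0000: V=(p*·12.2544+(1−p*)·44.1449)/1.09=15.7937; Δ=(12.2544−44.1449)/(172.8400−105.7900)=-0.4756; B=V−Δ·S=86.6614
Root portfolio cost Δ·149+B reproduces V0=15.7937.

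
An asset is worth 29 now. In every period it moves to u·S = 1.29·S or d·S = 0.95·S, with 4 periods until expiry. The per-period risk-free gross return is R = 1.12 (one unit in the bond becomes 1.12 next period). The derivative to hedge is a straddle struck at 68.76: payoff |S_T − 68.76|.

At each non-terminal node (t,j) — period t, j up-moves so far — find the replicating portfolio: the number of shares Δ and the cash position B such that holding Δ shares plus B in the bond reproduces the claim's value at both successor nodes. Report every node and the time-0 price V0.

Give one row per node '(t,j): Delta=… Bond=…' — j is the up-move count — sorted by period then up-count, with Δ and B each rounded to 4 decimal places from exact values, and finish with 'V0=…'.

Under the risk-neutral measure, an up-move has probability p* = (R−d)/(u−d) = 0.5000 and values discount at R = 1.12.
At expiry t=4: V(4,0)=45.1393, V(4,1)=36.6856, V(4,2)=25.2063, V(4,3)=9.6187, V(4,4)=11.5476
  t=3,j=0: stock 24.8639 → up 32.0744 (V=36.6856), down 23.6207 (V=45.1393). Price 36.5290; hedge Δ=-1.0000, bond B=61.3929.
  t=3,j=1: stock 33.7625 → up 43.5537 (V=25.2063), down 32.0744 (V=36.6856). Price 27.6303; hedge Δ=-1.0000, bond B=61.3929.
  t=3,j=2: stock 45.8460 → up 59.1413 (V=9.6187), down 43.5537 (V=25.2063). Price 15.5469; hedge Δ=-1.0000, bond B=61.3929.
  t=3,j=3: stock 62.2540 → up 80.3076 (V=11.5476), down 59.1413 (V=9.6187). Price 9.4493; hedge Δ=0.0911, bond B=3.7760.
  t=2,j=0: stock 26.1725 → up 33.7625 (V=27.6303), down 24.8639 (V=36.5290). Price 28.6426; hedge Δ=-1.0000, bond B=54.8151.
  t=2,j=1: stock 35.5395 → up 45.8460 (V=15.5469), down 33.7625 (V=27.6303). Price 19.2756; hedge Δ=-1.0000, bond B=54.8151.
  t=2,j=2: stock 48.2589 → up 62.2540 (V=9.4493), down 45.8460 (V=15.5469). Price 11.1590; hedge Δ=-0.3716, bond B=29.0932.
  t=1,j=0: stock 27.5500 → up 35.5395 (V=19.2756), down 26.1725 (V=28.6426). Price 21.3920; hedge Δ=-1.0000, bond B=48.9420.
  t=1,j=1: stock 37.4100 → up 48.2589 (V=11.1590), down 35.5395 (V=19.2756). Price 13.5869; hedge Δ=-0.6381, bond B=37.4591.
  t=0,j=0: stock 29.0000 → up 37.4100 (V=13.5869), down 27.5500 (V=21.3920). Price 15.6156; hedge Δ=-0.7916, bond B=38.5719.
Root portfolio cost Δ·29+B reproduces V0=15.6156.

(0,0): Delta=-0.7916 Bond=38.5719
(1,0): Delta=-1.0000 Bond=48.9420
(1,1): Delta=-0.6381 Bond=37.4591
(2,0): Delta=-1.0000 Bond=54.8151
(2,1): Delta=-1.0000 Bond=54.8151
(2,2): Delta=-0.3716 Bond=29.0932
(3,0): Delta=-1.0000 Bond=61.3929
(3,1): Delta=-1.0000 Bond=61.3929
(3,2): Delta=-1.0000 Bond=61.3929
(3,3): Delta=0.0911 Bond=3.7760
V0=15.6156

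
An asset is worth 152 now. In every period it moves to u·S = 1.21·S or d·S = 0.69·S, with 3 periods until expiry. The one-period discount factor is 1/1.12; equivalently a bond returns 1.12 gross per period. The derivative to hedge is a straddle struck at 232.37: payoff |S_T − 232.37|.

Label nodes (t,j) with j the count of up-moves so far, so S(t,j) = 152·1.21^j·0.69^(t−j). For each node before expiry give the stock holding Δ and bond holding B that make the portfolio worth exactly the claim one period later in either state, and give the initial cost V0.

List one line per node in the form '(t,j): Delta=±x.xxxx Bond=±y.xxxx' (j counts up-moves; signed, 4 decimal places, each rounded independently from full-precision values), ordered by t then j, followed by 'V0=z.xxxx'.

The replicating-portfolio and risk-neutral prices coincide; use p* = (1.12−0.69)/(1.21−0.69) = 0.8269 for the latter.
Terminal payoffs: V(3,0)=182.4366, V(3,1)=144.8057, V(3,2)=78.8152, V(3,3)=36.9073
  t=2,j=0: stock 72.3672 → up 87.5643 (V=144.8057), down 49.9334 (V=182.4366). Price 135.1060; hedge Δ=-1.0000, bond B=207.4732.
  t=2,j=1: stock 126.9048 → up 153.5548 (V=78.8152), down 87.5643 (V=144.8057). Price 80.5684; hedge Δ=-1.0000, bond B=207.4732.
  t=2,j=2: stock 222.5432 → up 269.2773 (V=36.9073), down 153.5548 (V=78.8152). Price 39.4291; hedge Δ=-0.3621, bond B=120.0212.
  t=1,j=0: stock 104.8800 → up 126.9048 (V=80.5684), down 72.3672 (V=135.1060). Price 80.3639; hedge Δ=-1.0000, bond B=185.2439.
  t=1,j=1: stock 183.9200 → up 222.5432 (V=39.4291), down 126.9048 (V=80.5684). Price 41.5619; hedge Δ=-0.4302, bond B=120.6760.
  t=0,j=0: stock 152.0000 → up 183.9200 (V=41.5619), down 104.8800 (V=80.3639). Price 43.1050; hedge Δ=-0.4909, bond B=117.7243.
Each (Δ,B) replicates both successor values, so the strategy is self-financing and V0 is arbitrage-free.

(0,0): Delta=-0.4909 Bond=117.7243
(1,0): Delta=-1.0000 Bond=185.2439
(1,1): Delta=-0.4302 Bond=120.6760
(2,0): Delta=-1.0000 Bond=207.4732
(2,1): Delta=-1.0000 Bond=207.4732
(2,2): Delta=-0.3621 Bond=120.0212
V0=43.1050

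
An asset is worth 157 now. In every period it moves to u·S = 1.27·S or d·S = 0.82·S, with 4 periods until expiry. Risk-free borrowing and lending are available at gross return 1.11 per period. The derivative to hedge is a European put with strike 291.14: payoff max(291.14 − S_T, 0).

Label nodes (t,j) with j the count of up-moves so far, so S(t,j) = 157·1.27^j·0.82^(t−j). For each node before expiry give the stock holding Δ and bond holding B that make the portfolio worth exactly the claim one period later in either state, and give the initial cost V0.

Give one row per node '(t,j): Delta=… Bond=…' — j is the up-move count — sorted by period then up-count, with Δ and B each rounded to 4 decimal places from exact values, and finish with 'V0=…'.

The replicating-portfolio and risk-neutral prices coincide; use p* = (1.11−0.82)/(1.27−0.82) = 0.6444 for the latter.
Terminal values V(4,·): V(4,0)=220.1569, V(4,1)=181.2027, V(4,2)=120.8713, V(4,3)=27.4312, V(4,4)=0.0000
  t=3,j=0: stock 86.5648 → up 109.9373 (V=181.2027), down 70.9831 (V=220.1569). Price 175.7235; hedge Δ=-1.0000, bond B=262.2883.
  t=3,j=1: stock 134.0698 → up 170.2687 (V=120.8713), down 109.9373 (V=181.2027). Price 128.2185; hedge Δ=-1.0000, bond B=262.2883.
  t=3,j=2: stock 207.6447 → up 263.7088 (V=27.4312), down 170.2687 (V=120.8713). Price 54.6435; hedge Δ=-1.0000, bond B=262.2883.
  t=3,j=3: stock 321.5961 → up 408.4271 (V=0.0000), down 263.7088 (V=27.4312). Price 8.7868; hedge Δ=-0.1895, bond B=69.7449.
  t=2,j=0: stock 105.5668 → up 134.0698 (V=128.2185), down 86.5648 (V=175.7235). Price 130.7290; hedge Δ=-1.0000, bond B=236.2958.
  t=2,j=1: stock 163.4998 → up 207.6447 (V=54.6435), down 134.0698 (V=128.2185). Price 72.7960; hedge Δ=-1.0000, bond B=236.2958.
  t=2,j=2: stock 253.2253 → up 321.5961 (V=8.7868), down 207.6447 (V=54.6435). Price 22.6049; hedge Δ=-0.4024, bond B=124.5088.
  t=1,j=0: stock 128.7400 → up 163.4998 (V=72.7960), down 105.5668 (V=130.7290). Price 84.1391; hedge Δ=-1.0000, bond B=212.8791.
  t=1,j=1: stock 199.3900 → up 253.2253 (V=22.6049), down 163.4998 (V=72.7960). Price 36.4420; hedge Δ=-0.5594, bond B=147.9777.
  t=0,j=0: stock 157.0000 → up 199.3900 (V=36.4420), down 128.7400 (V=84.1391). Price 48.1089; hedge Δ=-0.6751, bond B=154.1025.
Check: Δ(0,0)·S0 + B(0,0) = 48.1089 = V0.

(0,0): Delta=-0.6751 Bond=154.1025
(1,0): Delta=-1.0000 Bond=212.8791
(1,1): Delta=-0.5594 Bond=147.9777
(2,0): Delta=-1.0000 Bond=236.2958
(2,1): Delta=-1.0000 Bond=236.2958
(2,2): Delta=-0.4024 Bond=124.5088
(3,0): Delta=-1.0000 Bond=262.2883
(3,1): Delta=-1.0000 Bond=262.2883
(3,2): Delta=-1.0000 Bond=262.2883
(3,3): Delta=-0.1895 Bond=69.7449
V0=48.1089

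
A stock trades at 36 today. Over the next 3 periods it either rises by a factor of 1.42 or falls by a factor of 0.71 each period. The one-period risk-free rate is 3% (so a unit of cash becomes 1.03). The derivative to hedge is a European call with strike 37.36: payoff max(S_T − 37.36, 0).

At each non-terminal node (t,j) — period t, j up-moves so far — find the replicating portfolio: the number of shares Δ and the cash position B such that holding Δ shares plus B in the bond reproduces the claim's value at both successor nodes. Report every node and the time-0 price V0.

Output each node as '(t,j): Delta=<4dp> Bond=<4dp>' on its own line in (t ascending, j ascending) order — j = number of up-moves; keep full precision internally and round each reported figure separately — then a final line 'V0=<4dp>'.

(0,0): Delta=0.6450 Bond=-13.3700
(1,0): Delta=0.3419 Bond=-6.0238
(1,1): Delta=0.8297 Bond=-23.2132
(2,0): Delta=0.0000 Bond=0.0000
(2,1): Delta=0.5502 Bond=-13.7662
(2,2): Delta=1.0000 Bond=-36.2718
V0=9.8498

No-arbitrage ⇒ martingale measure with p* = (R−d)/(u−d) = 0.4507.
Terminal values V(3,·): V(3,0)=0.0000, V(3,1)=0.0000, V(3,2)=14.1792, V(3,3)=65.7184
Node (2,0) S=18.1476: V=(p*·0.0000+(1−p*)·0.0000)/1.03=0.0000; Δ=(0.0000−0.0000)/(25.7696−12.8848)=0.0000; B=V−Δ·S=0.0000
Node (2,1) S=36.2952: V=(p*·14.1792+(1−p*)·0.0000)/1.03=6.2045; Δ=(14.1792−0.0000)/(51.5392−25.7696)=0.5502; B=V−Δ·S=-13.7662
Node (2,2) S=72.5904: V=(p*·65.7184+(1−p*)·14.1792)/1.03=36.3186; Δ=(65.7184−14.1792)/(103.0784−51.5392)=1.0000; B=V−Δ·S=-36.2718
Node (1,0) S=25.5600: V=(p*·6.2045+(1−p*)·0.0000)/1.03=2.7149; Δ=(6.2045−0.0000)/(36.2952−18.1476)=0.3419; B=V−Δ·S=-6.0238
Node (1,1) S=51.1200: V=(p*·36.3186+(1−p*)·6.2045)/1.03=19.2010; Δ=(36.3186−6.2045)/(72.5904−36.2952)=0.8297; B=V−Δ·S=-23.2132
Node (0,0) S=36.0000: V=(p*·19.2010+(1−p*)·2.7149)/1.03=9.8498; Δ=(19.2010−2.7149)/(51.1200−25.5600)=0.6450; B=V−Δ·S=-13.3700
Each (Δ,B) replicates both successor values, so the strategy is self-financing and V0 is arbitrage-free.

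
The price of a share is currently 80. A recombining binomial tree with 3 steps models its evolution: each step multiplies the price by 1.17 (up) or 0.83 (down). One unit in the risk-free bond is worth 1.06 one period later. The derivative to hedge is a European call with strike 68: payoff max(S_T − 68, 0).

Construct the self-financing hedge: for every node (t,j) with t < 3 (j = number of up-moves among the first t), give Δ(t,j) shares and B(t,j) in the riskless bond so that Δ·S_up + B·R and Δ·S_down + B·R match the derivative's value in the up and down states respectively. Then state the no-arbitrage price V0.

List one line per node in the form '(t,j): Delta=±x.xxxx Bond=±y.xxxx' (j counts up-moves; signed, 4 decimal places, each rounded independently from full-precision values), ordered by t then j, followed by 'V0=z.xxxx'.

(0,0): Delta=0.8854 Bond=-46.6676
(1,0): Delta=0.6472 Bond=-33.6493
(1,1): Delta=0.9663 Bond=-57.0330
(2,0): Delta=0.0000 Bond=0.0000
(2,1): Delta=0.8668 Bond=-52.7270
(2,2): Delta=1.0000 Bond=-64.1509
V0=24.1663

Risk-neutral probability p* = (R−d)/(u−d) = (1.06−0.83)/(1.17−0.83) = 0.6765.
Terminal values V(3,·): V(3,0)=0.0000, V(3,1)=0.0000, V(3,2)=22.8950, V(3,3)=60.1290
(2,0): S=55.1120. Δ = (V_up−V_dn)/(S_up−S_dn) = (0.0000−0.0000)/(64.4810−45.7430) = 0.0000. V = [p*·0.0000 + (1−p*)·0.0000]/1.06 = 0.0000. B = V − Δ·S = 0.0000.
(2,1): S=77.6880. Δ = (V_up−V_dn)/(S_up−S_dn) = (22.8950−0.0000)/(90.8950−64.4810) = 0.8668. V = [p*·22.8950 + (1−p*)·0.0000]/1.06 = 14.6111. B = V − Δ·S = -52.7270.
(2,2): S=109.5120. Δ = (V_up−V_dn)/(S_up−S_dn) = (60.1290−22.8950)/(128.1290−90.8950) = 1.0000. V = [p*·60.1290 + (1−p*)·22.8950]/1.06 = 45.3611. B = V − Δ·S = -64.1509.
(1,0): S=66.4000. Δ = (V_up−V_dn)/(S_up−S_dn) = (14.6111−0.0000)/(77.6880−55.1120) = 0.6472. V = [p*·14.6111 + (1−p*)·0.0000]/1.06 = 9.3245. B = V − Δ·S = -33.6493.
(1,1): S=93.6000. Δ = (V_up−V_dn)/(S_up−S_dn) = (45.3611−14.6111)/(109.5120−77.6880) = 0.9663. V = [p*·45.3611 + (1−p*)·14.6111]/1.06 = 33.4081. B = V − Δ·S = -57.0330.
(0,0): S=80.0000. Δ = (V_up−V_dn)/(S_up−S_dn) = (33.4081−9.3245)/(93.6000−66.4000) = 0.8854. V = [p*·33.4081 + (1−p*)·9.3245]/1.06 = 24.1663. B = V − Δ·S = -46.6676.
The time-0 hedge costs 24.1663, which is the no-arbitrage price.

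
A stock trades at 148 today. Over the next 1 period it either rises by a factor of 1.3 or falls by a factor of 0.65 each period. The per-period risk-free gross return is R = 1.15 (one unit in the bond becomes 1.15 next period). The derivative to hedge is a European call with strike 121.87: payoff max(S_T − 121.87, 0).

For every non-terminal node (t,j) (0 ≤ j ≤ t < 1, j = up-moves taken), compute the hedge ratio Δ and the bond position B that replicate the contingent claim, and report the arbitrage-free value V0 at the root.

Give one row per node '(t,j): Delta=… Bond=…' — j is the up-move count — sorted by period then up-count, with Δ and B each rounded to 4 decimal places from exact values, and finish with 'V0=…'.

Under the risk-neutral measure, an up-move has probability p* = (R−d)/(u−d) = 0.7692 and values discount at R = 1.15.
At expiry t=1: V(1,0)=0.0000, V(1,1)=70.5300
(0,0): S=148.0000. Δ = (V_up−V_dn)/(S_up−S_dn) = (70.5300−0.0000)/(192.4000−96.2000) = 0.7332. V = [p*·70.5300 + (1−p*)·0.0000]/1.15 = 47.1773. B = V − Δ·S = -61.3304.
Check: Δ(0,0)·S0 + B(0,0) = 47.1773 = V0.

(0,0): Delta=0.7332 Bond=-61.3304
V0=47.1773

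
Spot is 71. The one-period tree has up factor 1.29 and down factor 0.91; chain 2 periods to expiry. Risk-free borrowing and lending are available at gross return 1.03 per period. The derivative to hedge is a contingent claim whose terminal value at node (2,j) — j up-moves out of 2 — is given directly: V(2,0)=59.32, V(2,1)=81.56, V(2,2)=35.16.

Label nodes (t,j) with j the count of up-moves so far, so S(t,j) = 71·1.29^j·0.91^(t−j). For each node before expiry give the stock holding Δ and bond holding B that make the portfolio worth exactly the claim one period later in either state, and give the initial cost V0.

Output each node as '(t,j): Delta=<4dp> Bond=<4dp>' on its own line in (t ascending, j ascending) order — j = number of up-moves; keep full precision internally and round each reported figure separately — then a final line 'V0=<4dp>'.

(0,0): Delta=0.0203 Bond=61.2612
(1,0): Delta=0.9058 Bond=5.8845
(1,1): Delta=-1.3332 Bond=187.0639
V0=62.7027

Under the risk-neutral measure, an up-move has probability p* = (R−d)/(u−d) = 0.3158 and values discount at R = 1.03.
Payoff layer (t=2): V(2,0)=59.3200, V(2,1)=81.5600, V(2,2)=35.1600
(1,0): S=64.6100. Δ = (V_up−V_dn)/(S_up−S_dn) = (81.5600−59.3200)/(83.3469−58.7951) = 0.9058. V = [p*·81.5600 + (1−p*)·59.3200]/1.03 = 64.4108. B = V − Δ·S = 5.8845.
(1,1): S=91.5900. Δ = (V_up−V_dn)/(S_up−S_dn) = (35.1600−81.5600)/(118.1511−83.3469) = -1.3332. V = [p*·35.1600 + (1−p*)·81.5600]/1.03 = 64.9586. B = V − Δ·S = 187.0639.
(0,0): S=71.0000. Δ = (V_up−V_dn)/(S_up−S_dn) = (64.9586−64.4108)/(91.5900−64.6100) = 0.0203. V = [p*·64.9586 + (1−p*)·64.4108]/1.03 = 62.7027. B = V − Δ·S = 61.2612.
Root portfolio cost Δ·71+B reproduces V0=62.7027.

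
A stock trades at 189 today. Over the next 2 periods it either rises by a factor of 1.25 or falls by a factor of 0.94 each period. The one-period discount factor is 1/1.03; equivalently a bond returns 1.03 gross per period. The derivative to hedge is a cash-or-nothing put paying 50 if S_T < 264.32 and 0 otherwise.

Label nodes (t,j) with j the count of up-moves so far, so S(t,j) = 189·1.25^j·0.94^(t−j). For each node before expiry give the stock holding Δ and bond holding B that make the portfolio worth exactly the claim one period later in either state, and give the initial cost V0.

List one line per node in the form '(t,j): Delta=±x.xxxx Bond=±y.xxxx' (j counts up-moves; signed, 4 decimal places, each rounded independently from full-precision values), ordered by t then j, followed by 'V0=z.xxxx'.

Risk-neutral probability p* = (R−d)/(u−d) = (1.03−0.94)/(1.25−0.94) = 0.2903.
Payoff layer (t=2): V(2,0)=50.0000, V(2,1)=50.0000, V(2,2)=0.0000
Node (1,0) S=177.6600: V=(p*·50.0000+(1−p*)·50.0000)/1.03=48.5437; Δ=(50.0000−50.0000)/(222.0750−167.0004)=0.0000; B=V−Δ·S=48.5437
Node (1,1) S=236.2500: V=(p*·0.0000+(1−p*)·50.0000)/1.03=34.4504; Δ=(0.0000−50.0000)/(295.3125−222.0750)=-0.6827; B=V−Δ·S=195.7407
Node (0,0) S=189.0000: V=(p*·34.4504+(1−p*)·48.5437)/1.03=43.1574; Δ=(34.4504−48.5437)/(236.2500−177.6600)=-0.2405; B=V−Δ·S=88.6197
Self-financing check: at every node Δ·S+B equals the discounted successor values.

(0,0): Delta=-0.2405 Bond=88.6197
(1,0): Delta=0.0000 Bond=48.5437
(1,1): Delta=-0.6827 Bond=195.7407
V0=43.1574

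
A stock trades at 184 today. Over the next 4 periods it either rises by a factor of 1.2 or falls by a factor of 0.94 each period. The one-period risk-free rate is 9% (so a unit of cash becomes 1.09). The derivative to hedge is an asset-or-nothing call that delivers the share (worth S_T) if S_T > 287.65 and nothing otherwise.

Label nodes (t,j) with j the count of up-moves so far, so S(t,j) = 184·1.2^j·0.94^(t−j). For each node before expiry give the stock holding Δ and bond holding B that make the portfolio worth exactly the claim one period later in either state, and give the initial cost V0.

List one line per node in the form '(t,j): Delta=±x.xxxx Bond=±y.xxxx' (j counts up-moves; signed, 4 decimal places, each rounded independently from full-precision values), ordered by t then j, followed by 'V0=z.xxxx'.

(0,0): Delta=2.2942 Bond=-323.3809
(1,0): Delta=1.8619 Bond=-277.7156
(1,1): Delta=2.5425 Bond=-407.3162
(2,0): Delta=0.0000 Bond=0.0000
(2,1): Delta=2.9314 Bond=-524.6973
(2,2): Delta=2.3191 Bond=-384.7780
(3,0): Delta=0.0000 Bond=0.0000
(3,1): Delta=0.0000 Bond=0.0000
(3,2): Delta=4.6154 Bond=-991.3281
(3,3): Delta=1.0000 Bond=0.0000
V0=98.7483

Since d<R<u, set p* = (R−d)/(u−d) = 0.5769; price each node as the discounted p*-expectation of its children.
Terminal payoffs: V(4,0)=0.0000, V(4,1)=0.0000, V(4,2)=0.0000, V(4,3)=298.8749, V(4,4)=381.5424
Node (3,0) S=152.8275: V=(p*·0.0000+(1−p*)·0.0000)/1.09=0.0000; Δ=(0.0000−0.0000)/(183.3929−143.6578)=0.0000; B=V−Δ·S=0.0000
Node (3,1) S=195.0989: V=(p*·0.0000+(1−p*)·0.0000)/1.09=0.0000; Δ=(0.0000−0.0000)/(234.1187−183.3929)=0.0000; B=V−Δ·S=0.0000
Node (3,2) S=249.0624: V=(p*·298.8749+(1−p*)·0.0000)/1.09=158.1907; Δ=(298.8749−0.0000)/(298.8749−234.1187)=4.6154; B=V−Δ·S=-991.3281
Node (3,3) S=317.9520: V=(p*·381.5424+(1−p*)·298.8749)/1.09=317.9520; Δ=(381.5424−298.8749)/(381.5424−298.8749)=1.0000; B=V−Δ·S=0.0000
Node (2,0) S=162.5824: V=(p*·0.0000+(1−p*)·0.0000)/1.09=0.0000; Δ=(0.0000−0.0000)/(195.0989−152.8275)=0.0000; B=V−Δ·S=0.0000
Node (2,1) S=207.5520: V=(p*·158.1907+(1−p*)·0.0000)/1.09=83.7283; Δ=(158.1907−0.0000)/(249.0624−195.0989)=2.9314; B=V−Δ·S=-524.6973
Node (2,2) S=264.9600: V=(p*·317.9520+(1−p*)·158.1907)/1.09=229.6887; Δ=(317.9520−158.1907)/(317.9520−249.0624)=2.3191; B=V−Δ·S=-384.7780
Node (1,0) S=172.9600: V=(p*·83.7283+(1−p*)·0.0000)/1.09=44.3163; Δ=(83.7283−0.0000)/(207.5520−162.5824)=1.8619; B=V−Δ·S=-277.7156
Node (1,1) S=220.8000: V=(p*·229.6887+(1−p*)·83.7283)/1.09=154.0699; Δ=(229.6887−83.7283)/(264.9600−207.5520)=2.5425; B=V−Δ·S=-407.3162
Node (0,0) S=184.0000: V=(p*·154.0699+(1−p*)·44.3163)/1.09=98.7483; Δ=(154.0699−44.3163)/(220.8000−172.9600)=2.2942; B=V−Δ·S=-323.3809
Check: Δ(0,0)·S0 + B(0,0) = 98.7483 = V0.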